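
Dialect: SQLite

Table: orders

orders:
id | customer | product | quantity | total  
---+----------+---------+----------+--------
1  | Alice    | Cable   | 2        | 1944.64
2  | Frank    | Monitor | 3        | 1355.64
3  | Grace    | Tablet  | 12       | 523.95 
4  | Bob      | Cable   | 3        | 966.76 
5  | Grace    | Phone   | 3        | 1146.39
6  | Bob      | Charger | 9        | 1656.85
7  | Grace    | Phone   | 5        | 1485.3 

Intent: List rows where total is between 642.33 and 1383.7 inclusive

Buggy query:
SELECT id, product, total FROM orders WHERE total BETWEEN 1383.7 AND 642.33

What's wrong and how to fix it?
Bug: BETWEEN expects the lower bound first; with 1383.7 AND 642.33 the range is empty

Fix: Swap the bounds so the smaller value comes first

Corrected query:
SELECT id, product, total FROM orders WHERE total BETWEEN 642.33 AND 1383.7

Result:
id | product | total  
---+---------+--------
2  | Monitor | 1355.64
4  | Cable   | 966.76 
5  | Phone   | 1146.39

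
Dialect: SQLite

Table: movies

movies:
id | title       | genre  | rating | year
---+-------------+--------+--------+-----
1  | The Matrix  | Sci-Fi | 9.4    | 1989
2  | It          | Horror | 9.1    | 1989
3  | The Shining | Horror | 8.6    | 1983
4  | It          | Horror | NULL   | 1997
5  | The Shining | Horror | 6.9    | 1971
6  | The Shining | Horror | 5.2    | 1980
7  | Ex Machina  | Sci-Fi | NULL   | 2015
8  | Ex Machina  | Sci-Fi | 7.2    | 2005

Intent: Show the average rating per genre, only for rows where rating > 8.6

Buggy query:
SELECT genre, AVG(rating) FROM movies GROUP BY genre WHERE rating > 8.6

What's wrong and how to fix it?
Bug: Row-level WHERE must come before GROUP BY in the clause order

Fix: Place WHERE between FROM and GROUP BY

Corrected query:
SELECT genre, AVG(rating) FROM movies WHERE rating > 8.6 GROUP BY genre

Result:
genre  | AVG(rating)
-------+------------
Horror | 9.1        
Sci-Fi | 9.4        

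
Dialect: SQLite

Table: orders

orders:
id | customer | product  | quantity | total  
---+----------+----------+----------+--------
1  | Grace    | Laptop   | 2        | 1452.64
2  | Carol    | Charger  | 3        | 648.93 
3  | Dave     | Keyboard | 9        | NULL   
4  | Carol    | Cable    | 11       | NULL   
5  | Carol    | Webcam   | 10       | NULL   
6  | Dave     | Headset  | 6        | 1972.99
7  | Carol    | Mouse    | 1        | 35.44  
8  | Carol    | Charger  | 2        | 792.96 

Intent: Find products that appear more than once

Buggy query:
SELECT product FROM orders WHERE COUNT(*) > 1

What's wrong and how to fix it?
Bug: COUNT(*) is an aggregate and cannot be used in WHERE

Fix: GROUP BY product, then filter groups with HAVING COUNT(*) > 1

Corrected query:
SELECT product FROM orders GROUP BY product HAVING COUNT(*) > 1

Result:
product
-------
Charger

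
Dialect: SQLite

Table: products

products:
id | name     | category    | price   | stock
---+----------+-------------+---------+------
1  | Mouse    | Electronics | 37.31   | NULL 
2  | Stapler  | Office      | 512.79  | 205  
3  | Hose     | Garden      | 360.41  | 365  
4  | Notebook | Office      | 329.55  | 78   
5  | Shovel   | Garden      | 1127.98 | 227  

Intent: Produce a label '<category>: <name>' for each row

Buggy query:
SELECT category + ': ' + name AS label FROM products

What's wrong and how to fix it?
Bug: SQLite uses || for string concatenation; + coerces text to numbers (yielding 0)

Fix: Replace + with || to concatenate text

Corrected query:
SELECT category || ': ' || name AS label FROM products

Result:
label             
------------------
Electronics: Mouse
Office: Stapler   
Garden: Hose      
Office: Notebook  
Garden: Shovel    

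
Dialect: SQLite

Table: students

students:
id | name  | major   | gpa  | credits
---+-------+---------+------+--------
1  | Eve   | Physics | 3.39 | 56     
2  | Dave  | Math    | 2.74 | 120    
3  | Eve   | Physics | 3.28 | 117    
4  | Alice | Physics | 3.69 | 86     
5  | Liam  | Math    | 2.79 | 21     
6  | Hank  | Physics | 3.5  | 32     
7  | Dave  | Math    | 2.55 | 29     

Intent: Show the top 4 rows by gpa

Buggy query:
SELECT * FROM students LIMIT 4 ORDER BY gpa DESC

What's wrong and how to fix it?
Bug: LIMIT must come after ORDER BY

Fix: Swap the clauses: ORDER BY first, then LIMIT

Corrected query:
SELECT * FROM students ORDER BY gpa DESC LIMIT 4

Result:
id | name  | major   | gpa  | credits
---+-------+---------+------+--------
4  | Alice | Physics | 3.69 | 86     
6  | Hank  | Physics | 3.5  | 32     
1  | Eve   | Physics | 3.39 | 56     
3  | Eve   | Physics | 3.28 | 117    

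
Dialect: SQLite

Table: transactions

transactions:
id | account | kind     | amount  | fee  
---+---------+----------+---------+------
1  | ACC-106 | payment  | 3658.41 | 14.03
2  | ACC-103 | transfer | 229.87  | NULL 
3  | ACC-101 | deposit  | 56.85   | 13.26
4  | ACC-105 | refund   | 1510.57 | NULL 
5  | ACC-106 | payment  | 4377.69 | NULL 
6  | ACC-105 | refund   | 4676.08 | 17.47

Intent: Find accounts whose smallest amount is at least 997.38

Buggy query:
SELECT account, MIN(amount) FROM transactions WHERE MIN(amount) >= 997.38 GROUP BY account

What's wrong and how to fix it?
Bug: Aggregates like MIN are computed per group after WHERE runs

Fix: Use HAVING for the per-group MIN condition

Corrected query:
SELECT account, MIN(amount) FROM transactions GROUP BY account HAVING MIN(amount) >= 997.38

Result:
account | MIN(amount)
--------+------------
ACC-105 | 1510.57    
ACC-106 | 3658.41    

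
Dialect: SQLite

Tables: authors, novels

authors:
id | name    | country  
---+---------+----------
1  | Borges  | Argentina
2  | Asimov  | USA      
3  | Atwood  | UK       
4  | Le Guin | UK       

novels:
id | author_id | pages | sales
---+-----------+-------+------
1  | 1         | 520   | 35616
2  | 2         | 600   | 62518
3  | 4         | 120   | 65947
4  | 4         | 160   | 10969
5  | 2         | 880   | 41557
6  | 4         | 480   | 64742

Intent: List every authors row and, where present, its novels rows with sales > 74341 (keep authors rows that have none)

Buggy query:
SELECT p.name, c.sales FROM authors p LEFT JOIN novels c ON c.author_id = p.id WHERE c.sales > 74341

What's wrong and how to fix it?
Bug: Filtering c.sales in WHERE discards the NULL rows produced by LEFT JOIN, turning it into an inner join

Fix: Put 'c.sales > 74341' in the JOIN's ON clause instead of WHERE

Corrected query:
SELECT p.name, c.sales FROM authors p LEFT JOIN novels c ON c.author_id = p.id AND c.sales > 74341

Result:
name    | sales
--------+------
Borges  | NULL 
Asimov  | NULL 
Atwood  | NULL 
Le Guin | NULL 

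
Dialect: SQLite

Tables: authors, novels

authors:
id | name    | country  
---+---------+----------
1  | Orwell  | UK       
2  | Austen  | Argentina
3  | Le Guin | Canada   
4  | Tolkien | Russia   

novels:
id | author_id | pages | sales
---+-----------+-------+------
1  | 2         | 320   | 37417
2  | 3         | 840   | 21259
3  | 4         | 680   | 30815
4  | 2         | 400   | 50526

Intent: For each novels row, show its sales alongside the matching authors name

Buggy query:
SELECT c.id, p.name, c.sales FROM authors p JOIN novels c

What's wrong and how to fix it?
Bug: JOIN with no ON clause produces a cartesian product; every novels row pairs with every authors row

Fix: Add ON c.author_id = p.id to the JOIN

Corrected query:
SELECT c.id, p.name, c.sales FROM authors p JOIN novels c ON c.author_id = p.id

Result:
id | name    | sales
---+---------+------
1  | Austen  | 37417
2  | Le Guin | 21259
3  | Tolkien | 30815
4  | Austen  | 50526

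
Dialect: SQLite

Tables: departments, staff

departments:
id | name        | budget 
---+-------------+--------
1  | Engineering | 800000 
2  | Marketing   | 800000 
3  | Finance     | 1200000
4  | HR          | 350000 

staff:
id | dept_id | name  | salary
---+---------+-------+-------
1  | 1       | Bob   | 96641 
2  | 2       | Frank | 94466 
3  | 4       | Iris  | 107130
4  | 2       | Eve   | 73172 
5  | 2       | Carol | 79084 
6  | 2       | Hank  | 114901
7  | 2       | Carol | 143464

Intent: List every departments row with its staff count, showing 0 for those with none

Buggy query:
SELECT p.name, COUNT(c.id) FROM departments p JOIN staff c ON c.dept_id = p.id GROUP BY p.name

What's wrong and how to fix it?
Bug: INNER JOIN drops departments rows that have no matching staff rows

Fix: Use LEFT JOIN so parents without children still appear (COUNT(c.id) gives 0)

Corrected query:
SELECT p.name, COUNT(c.id) FROM departments p LEFT JOIN staff c ON c.dept_id = p.id GROUP BY p.name

Result:
name        | COUNT(c.id)
------------+------------
Engineering | 1          
Finance     | 0          
HR          | 1          
Marketing   | 5          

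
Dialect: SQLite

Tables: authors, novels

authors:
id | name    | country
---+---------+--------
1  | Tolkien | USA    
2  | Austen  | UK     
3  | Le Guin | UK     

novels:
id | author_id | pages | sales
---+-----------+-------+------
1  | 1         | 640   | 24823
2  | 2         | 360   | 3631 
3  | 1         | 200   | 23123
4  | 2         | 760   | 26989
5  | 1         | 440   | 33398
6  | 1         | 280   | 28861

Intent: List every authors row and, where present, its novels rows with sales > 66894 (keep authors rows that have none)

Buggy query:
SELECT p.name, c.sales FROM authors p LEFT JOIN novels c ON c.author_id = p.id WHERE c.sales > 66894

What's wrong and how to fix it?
Bug: A WHERE condition on the right-hand table after LEFT JOIN drops unmatched parents

Fix: Move the right-table condition into the ON clause so unmatched parents are kept

Corrected query:
SELECT p.name, c.sales FROM authors p LEFT JOIN novels c ON c.author_id = p.id AND c.sales > 66894

Result:
name    | sales
--------+------
Tolkien | NULL 
Austen  | NULL 
Le Guin | NULL 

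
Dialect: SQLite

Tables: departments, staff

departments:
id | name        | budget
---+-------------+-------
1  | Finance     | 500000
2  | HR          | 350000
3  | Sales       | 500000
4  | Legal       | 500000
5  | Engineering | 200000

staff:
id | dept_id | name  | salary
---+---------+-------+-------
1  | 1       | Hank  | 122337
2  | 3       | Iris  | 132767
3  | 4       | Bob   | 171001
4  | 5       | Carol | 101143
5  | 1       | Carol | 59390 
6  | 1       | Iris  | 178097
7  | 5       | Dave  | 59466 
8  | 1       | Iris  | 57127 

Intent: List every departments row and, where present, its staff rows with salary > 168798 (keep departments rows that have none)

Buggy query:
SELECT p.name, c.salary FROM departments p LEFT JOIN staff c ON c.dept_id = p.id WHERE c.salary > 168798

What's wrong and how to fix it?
Bug: A WHERE condition on the right-hand table after LEFT JOIN drops unmatched parents

Fix: Move the right-table condition into the ON clause so unmatched parents are kept

Corrected query:
SELECT p.name, c.salary FROM departments p LEFT JOIN staff c ON c.dept_id = p.id AND c.salary > 168798

Result:
name        | salary
------------+-------
Finance     | 178097
HR          | NULL  
Sales       | NULL  
Legal       | 171001
Engineering | NULL  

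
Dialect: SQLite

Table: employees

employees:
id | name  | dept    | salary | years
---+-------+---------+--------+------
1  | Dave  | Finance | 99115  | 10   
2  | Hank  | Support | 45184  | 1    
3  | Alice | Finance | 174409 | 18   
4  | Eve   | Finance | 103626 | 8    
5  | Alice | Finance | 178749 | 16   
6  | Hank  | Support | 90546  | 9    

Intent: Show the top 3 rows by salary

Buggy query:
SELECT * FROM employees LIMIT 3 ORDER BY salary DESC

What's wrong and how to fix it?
Bug: ORDER BY cannot follow LIMIT; LIMIT is the final clause

Fix: Sort with ORDER BY, then apply LIMIT

Corrected query:
SELECT * FROM employees ORDER BY salary DESC LIMIT 3

Result:
id | name  | dept    | salary | years
---+-------+---------+--------+------
5  | Alice | Finance | 178749 | 16   
3  | Alice | Finance | 174409 | 18   
4  | Eve   | Finance | 103626 | 8    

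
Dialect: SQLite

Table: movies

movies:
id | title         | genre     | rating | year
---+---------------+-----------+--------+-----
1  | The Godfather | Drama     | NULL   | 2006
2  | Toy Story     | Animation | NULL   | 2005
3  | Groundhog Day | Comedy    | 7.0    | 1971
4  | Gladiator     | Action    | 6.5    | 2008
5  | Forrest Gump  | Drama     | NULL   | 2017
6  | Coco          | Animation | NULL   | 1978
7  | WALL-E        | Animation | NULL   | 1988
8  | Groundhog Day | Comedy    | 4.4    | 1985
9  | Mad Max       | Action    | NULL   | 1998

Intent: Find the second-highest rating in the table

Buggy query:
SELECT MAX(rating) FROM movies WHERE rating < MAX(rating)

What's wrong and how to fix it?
Bug: MAX(rating) on the right of the comparison is an aggregate-in-WHERE error

Fix: Compute the overall MAX in a subquery, then take MAX of rows below it

Corrected query:
SELECT MAX(rating) FROM movies WHERE rating < (SELECT MAX(rating) FROM movies)

Result:
MAX(rating)
-----------
6.5        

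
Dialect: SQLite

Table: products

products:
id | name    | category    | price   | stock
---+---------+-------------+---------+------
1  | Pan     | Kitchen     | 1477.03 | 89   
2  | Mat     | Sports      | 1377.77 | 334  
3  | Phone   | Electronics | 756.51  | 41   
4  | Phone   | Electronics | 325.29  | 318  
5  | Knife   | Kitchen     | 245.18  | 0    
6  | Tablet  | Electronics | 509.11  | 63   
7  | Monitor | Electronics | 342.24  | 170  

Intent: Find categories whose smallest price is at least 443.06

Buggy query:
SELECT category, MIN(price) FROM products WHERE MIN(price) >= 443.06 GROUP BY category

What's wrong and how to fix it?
Bug: MIN() in WHERE is a misuse of aggregate

Fix: Replace WHERE with HAVING after the GROUP BY

Corrected query:
SELECT category, MIN(price) FROM products GROUP BY category HAVING MIN(price) >= 443.06

Result:
category | MIN(price)
---------+-----------
Sports   | 1377.77   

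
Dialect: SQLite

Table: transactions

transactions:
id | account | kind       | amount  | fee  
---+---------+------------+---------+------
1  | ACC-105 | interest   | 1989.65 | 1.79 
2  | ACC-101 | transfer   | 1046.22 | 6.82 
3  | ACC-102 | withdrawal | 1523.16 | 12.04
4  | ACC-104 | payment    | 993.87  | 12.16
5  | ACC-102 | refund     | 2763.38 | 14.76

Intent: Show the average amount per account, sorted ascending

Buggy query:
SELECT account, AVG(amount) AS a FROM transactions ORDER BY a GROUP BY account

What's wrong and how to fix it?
Bug: GROUP BY must precede ORDER BY

Fix: Reorder: SELECT … FROM … GROUP BY … ORDER BY …

Corrected query:
SELECT account, AVG(amount) AS a FROM transactions GROUP BY account ORDER BY a

Result:
account | a      
--------+--------
ACC-104 | 993.87 
ACC-101 | 1046.22
ACC-105 | 1989.65
ACC-102 | 2143.27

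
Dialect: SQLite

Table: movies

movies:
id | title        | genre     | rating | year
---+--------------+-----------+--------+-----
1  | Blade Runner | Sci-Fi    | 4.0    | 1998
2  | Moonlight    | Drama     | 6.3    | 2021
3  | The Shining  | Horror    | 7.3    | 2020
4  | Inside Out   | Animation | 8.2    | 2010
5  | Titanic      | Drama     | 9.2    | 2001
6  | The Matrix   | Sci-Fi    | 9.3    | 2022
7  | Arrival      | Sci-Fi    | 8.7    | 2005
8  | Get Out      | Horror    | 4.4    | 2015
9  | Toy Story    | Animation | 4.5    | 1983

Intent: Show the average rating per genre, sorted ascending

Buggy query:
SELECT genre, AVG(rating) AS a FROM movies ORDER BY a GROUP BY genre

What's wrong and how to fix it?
Bug: GROUP BY must precede ORDER BY

Fix: Reorder: SELECT … FROM … GROUP BY … ORDER BY …

Corrected query:
SELECT genre, AVG(rating) AS a FROM movies GROUP BY genre ORDER BY a

Result:
genre     | a       
----------+---------
Horror    | 5.85    
Animation | 6.35    
Sci-Fi    | 7.333333
Drama     | 7.75    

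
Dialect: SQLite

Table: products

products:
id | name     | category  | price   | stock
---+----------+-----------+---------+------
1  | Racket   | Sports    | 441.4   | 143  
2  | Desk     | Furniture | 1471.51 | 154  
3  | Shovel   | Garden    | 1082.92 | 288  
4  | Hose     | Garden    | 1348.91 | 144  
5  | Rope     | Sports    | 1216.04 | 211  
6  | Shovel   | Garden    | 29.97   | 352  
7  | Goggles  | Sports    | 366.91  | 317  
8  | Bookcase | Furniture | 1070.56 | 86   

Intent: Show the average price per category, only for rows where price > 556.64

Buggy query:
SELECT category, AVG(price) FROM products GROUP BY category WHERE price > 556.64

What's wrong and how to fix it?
Bug: Row-level WHERE must come before GROUP BY in the clause order

Fix: Place WHERE between FROM and GROUP BY

Corrected query:
SELECT category, AVG(price) FROM products WHERE price > 556.64 GROUP BY category

Result:
category  | AVG(price)
----------+-----------
Furniture | 1271.035  
Garden    | 1215.915  
Sports    | 1216.04   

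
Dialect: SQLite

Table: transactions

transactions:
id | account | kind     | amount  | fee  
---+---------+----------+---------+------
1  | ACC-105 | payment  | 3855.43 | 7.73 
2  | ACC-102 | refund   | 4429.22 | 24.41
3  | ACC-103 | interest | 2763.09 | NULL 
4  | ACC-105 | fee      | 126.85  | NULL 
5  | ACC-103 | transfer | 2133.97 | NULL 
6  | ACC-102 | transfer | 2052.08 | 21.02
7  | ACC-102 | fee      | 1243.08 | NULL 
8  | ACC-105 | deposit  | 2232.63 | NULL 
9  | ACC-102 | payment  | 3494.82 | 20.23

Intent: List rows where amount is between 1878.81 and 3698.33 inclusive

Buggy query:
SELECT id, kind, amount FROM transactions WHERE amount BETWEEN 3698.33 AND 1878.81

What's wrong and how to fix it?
Bug: BETWEEN expects the lower bound first; with 3698.33 AND 1878.81 the range is empty

Fix: Write BETWEEN 1878.81 AND 3698.33

Corrected query:
SELECT id, kind, amount FROM transactions WHERE amount BETWEEN 1878.81 AND 3698.33

Result:
id | kind     | amount 
---+----------+--------
3  | interest | 2763.09
5  | transfer | 2133.97
6  | transfer | 2052.08
8  | deposit  | 2232.63
9  | payment  | 3494.82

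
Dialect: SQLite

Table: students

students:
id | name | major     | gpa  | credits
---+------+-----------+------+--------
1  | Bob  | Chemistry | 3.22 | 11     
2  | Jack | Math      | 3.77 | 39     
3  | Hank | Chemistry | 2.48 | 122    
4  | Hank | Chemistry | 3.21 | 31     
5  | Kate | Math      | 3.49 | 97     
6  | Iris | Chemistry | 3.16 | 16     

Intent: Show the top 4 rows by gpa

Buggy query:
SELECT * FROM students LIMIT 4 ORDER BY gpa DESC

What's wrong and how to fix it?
Bug: LIMIT must come after ORDER BY

Fix: Sort with ORDER BY, then apply LIMIT

Corrected query:
SELECT * FROM students ORDER BY gpa DESC LIMIT 4

Result:
id | name | major     | gpa  | credits
---+------+-----------+------+--------
2  | Jack | Math      | 3.77 | 39     
5  | Kate | Math      | 3.49 | 97     
1  | Bob  | Chemistry | 3.22 | 11     
4  | Hank | Chemistry | 3.21 | 31     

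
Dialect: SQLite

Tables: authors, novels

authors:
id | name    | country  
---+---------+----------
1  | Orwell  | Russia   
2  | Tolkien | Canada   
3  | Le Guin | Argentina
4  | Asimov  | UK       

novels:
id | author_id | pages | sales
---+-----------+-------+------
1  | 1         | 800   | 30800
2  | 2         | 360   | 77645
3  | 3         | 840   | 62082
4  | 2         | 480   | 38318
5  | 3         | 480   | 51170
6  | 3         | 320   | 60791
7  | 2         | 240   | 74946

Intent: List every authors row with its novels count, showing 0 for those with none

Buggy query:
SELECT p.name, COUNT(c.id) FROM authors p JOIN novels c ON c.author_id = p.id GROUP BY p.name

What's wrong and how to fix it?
Bug: An inner join excludes parents with zero children

Fix: Use LEFT JOIN so parents without children still appear (COUNT(c.id) gives 0)

Corrected query:
SELECT p.name, COUNT(c.id) FROM authors p LEFT JOIN novels c ON c.author_id = p.id GROUP BY p.name

Result:
name    | COUNT(c.id)
--------+------------
Asimov  | 0          
Le Guin | 3          
Orwell  | 1          
Tolkien | 3          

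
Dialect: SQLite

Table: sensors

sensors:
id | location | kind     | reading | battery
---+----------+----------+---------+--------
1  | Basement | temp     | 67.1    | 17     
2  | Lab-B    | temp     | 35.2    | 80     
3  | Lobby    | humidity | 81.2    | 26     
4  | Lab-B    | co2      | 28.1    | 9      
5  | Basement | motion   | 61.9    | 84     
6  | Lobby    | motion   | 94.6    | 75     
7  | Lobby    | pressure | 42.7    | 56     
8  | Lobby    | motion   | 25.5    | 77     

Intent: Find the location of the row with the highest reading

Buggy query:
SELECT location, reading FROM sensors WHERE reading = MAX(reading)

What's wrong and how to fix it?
Bug: WHERE is evaluated per row; an aggregate over the whole table isn't defined there

Fix: Wrap MAX in a scalar subquery so WHERE compares against a single value

Corrected query:
SELECT location, reading FROM sensors WHERE reading = (SELECT MAX(reading) FROM sensors)

Result:
location | reading
---------+--------
Lobby    | 94.6   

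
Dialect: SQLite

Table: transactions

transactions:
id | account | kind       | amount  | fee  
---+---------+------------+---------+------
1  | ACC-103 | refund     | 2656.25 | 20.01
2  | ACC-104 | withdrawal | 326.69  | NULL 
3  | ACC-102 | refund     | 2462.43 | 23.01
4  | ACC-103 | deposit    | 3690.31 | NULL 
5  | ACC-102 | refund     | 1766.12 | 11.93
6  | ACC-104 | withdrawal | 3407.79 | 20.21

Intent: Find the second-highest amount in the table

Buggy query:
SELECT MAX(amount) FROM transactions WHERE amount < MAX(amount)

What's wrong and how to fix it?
Bug: The inner MAX is an aggregate inside WHERE, which is not allowed

Fix: Compute the overall MAX in a subquery, then take MAX of rows below it

Corrected query:
SELECT MAX(amount) FROM transactions WHERE amount < (SELECT MAX(amount) FROM transactions)

Result:
MAX(amount)
-----------
3407.79    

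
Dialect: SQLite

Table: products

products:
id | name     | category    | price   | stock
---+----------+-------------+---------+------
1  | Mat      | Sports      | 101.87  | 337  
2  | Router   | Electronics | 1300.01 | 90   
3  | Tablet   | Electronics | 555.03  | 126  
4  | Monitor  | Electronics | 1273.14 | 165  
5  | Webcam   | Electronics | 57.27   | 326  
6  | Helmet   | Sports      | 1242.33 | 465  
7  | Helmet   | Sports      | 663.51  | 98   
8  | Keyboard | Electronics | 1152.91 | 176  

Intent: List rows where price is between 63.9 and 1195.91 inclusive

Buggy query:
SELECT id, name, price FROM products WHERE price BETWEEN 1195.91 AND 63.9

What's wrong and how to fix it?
Bug: The bounds are reversed; BETWEEN a AND b requires a <= b to match anything

Fix: Swap the bounds so the smaller value comes first

Corrected query:
SELECT id, name, price FROM products WHERE price BETWEEN 63.9 AND 1195.91

Result:
id | name     | price  
---+----------+--------
1  | Mat      | 101.87 
3  | Tablet   | 555.03 
7  | Helmet   | 663.51 
8  | Keyboard | 1152.91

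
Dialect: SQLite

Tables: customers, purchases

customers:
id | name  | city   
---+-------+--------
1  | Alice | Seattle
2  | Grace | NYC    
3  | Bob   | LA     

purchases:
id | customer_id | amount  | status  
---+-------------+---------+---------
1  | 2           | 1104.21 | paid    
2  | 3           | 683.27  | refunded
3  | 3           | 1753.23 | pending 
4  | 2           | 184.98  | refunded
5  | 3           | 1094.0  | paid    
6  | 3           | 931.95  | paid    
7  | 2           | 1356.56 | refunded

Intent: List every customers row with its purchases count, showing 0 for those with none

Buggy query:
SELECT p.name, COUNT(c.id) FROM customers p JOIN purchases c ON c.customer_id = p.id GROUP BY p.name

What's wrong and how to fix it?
Bug: An inner join excludes parents with zero children

Fix: Switch to LEFT JOIN to retain unmatched parent rows

Corrected query:
SELECT p.name, COUNT(c.id) FROM customers p LEFT JOIN purchases c ON c.customer_id = p.id GROUP BY p.name

Result:
name  | COUNT(c.id)
------+------------
Alice | 0          
Bob   | 4          
Grace | 3          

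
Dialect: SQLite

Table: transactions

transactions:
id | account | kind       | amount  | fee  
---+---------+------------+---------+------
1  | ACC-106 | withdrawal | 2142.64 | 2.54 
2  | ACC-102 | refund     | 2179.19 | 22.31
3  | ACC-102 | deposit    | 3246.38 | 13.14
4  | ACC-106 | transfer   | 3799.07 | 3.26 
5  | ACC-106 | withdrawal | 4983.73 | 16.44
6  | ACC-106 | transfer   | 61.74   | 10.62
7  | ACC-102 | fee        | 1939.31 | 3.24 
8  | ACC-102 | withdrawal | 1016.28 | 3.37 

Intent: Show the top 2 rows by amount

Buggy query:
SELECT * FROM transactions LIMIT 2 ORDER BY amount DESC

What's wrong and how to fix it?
Bug: ORDER BY cannot follow LIMIT; LIMIT is the final clause

Fix: Sort with ORDER BY, then apply LIMIT

Corrected query:
SELECT * FROM transactions ORDER BY amount DESC LIMIT 2

Result:
id | account | kind       | amount  | fee  
---+---------+------------+---------+------
5  | ACC-106 | withdrawal | 4983.73 | 16.44
4  | ACC-106 | transfer   | 3799.07 | 3.26 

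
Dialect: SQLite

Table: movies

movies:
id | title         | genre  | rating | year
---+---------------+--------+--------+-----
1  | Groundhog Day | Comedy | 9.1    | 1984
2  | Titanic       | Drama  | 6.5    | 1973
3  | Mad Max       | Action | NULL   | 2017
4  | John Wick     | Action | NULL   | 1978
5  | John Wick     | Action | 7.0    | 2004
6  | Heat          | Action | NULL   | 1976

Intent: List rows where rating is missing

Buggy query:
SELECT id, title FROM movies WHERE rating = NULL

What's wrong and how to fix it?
Bug: '= NULL' is always unknown in SQL three-valued logic, so no rows match

Fix: Replace '= NULL' with 'IS NULL'

Corrected query:
SELECT id, title FROM movies WHERE rating IS NULL

Result:
id | title    
---+----------
3  | Mad Max  
4  | John Wick
6  | Heat     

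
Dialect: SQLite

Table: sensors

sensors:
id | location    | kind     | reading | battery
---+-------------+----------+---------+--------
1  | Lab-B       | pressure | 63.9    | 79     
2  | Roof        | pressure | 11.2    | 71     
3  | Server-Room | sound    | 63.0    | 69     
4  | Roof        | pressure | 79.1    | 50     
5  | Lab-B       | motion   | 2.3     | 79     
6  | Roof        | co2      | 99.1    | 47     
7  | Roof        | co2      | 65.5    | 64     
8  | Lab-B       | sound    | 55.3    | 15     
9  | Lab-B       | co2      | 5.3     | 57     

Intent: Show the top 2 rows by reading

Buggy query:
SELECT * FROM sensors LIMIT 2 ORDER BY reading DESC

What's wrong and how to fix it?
Bug: ORDER BY cannot follow LIMIT; LIMIT is the final clause

Fix: Swap the clauses: ORDER BY first, then LIMIT

Corrected query:
SELECT * FROM sensors ORDER BY reading DESC LIMIT 2

Result:
id | location | kind     | reading | battery
---+----------+----------+---------+--------
6  | Roof     | co2      | 99.1    | 47     
4  | Roof     | pressure | 79.1    | 50     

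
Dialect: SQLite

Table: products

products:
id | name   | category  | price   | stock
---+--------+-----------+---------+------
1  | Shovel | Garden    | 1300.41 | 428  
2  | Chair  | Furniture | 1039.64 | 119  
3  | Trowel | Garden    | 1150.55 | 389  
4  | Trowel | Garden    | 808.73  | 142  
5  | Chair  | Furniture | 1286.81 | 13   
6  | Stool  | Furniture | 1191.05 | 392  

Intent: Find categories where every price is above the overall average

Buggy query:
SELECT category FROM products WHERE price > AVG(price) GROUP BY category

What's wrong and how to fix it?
Bug: WHERE evaluates per row before aggregation, so AVG() is unavailable

Fix: Compute the overall average in a scalar subquery and compare each group's MIN against it in HAVING

Corrected query:
SELECT category FROM products GROUP BY category HAVING MIN(price) > (SELECT AVG(price) FROM products)

Result:
(no rows)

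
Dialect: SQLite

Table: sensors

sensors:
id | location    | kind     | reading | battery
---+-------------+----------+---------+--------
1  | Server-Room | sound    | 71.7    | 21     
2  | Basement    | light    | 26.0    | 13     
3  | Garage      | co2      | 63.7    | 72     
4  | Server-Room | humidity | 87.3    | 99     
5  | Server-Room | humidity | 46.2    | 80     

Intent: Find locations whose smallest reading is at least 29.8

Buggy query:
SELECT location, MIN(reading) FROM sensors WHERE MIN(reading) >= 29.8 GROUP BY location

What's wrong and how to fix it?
Bug: MIN() in WHERE is a misuse of aggregate

Fix: Replace WHERE with HAVING after the GROUP BY

Corrected query:
SELECT location, MIN(reading) FROM sensors GROUP BY location HAVING MIN(reading) >= 29.8

Result:
location    | MIN(reading)
------------+-------------
Garage      | 63.7        
Server-Room | 46.2        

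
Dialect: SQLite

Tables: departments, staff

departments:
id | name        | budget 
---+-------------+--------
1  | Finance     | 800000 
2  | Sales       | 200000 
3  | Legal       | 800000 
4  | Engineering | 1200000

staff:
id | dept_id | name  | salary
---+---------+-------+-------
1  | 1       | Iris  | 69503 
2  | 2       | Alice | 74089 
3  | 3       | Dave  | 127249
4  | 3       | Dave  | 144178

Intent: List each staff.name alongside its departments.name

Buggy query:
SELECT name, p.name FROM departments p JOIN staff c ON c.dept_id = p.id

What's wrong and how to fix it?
Bug: 'name' exists in both joined tables, so the database can't tell which one is meant

Fix: Prefix ambiguous columns with the table alias

Corrected query:
SELECT c.name, p.name FROM departments p JOIN staff c ON c.dept_id = p.id

Result:
name  | name   
------+--------
Iris  | Finance
Alice | Sales  
Dave  | Legal  
Dave  | Legal  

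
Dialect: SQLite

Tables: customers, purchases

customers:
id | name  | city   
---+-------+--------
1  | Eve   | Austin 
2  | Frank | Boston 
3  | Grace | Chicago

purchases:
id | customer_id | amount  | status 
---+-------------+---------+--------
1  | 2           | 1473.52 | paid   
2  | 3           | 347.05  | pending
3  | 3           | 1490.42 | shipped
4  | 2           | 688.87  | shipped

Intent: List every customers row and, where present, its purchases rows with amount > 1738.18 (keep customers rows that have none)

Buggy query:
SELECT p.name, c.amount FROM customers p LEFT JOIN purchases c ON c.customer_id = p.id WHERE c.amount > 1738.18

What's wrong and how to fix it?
Bug: Filtering c.amount in WHERE discards the NULL rows produced by LEFT JOIN, turning it into an inner join

Fix: Move the right-table condition into the ON clause so unmatched parents are kept

Corrected query:
SELECT p.name, c.amount FROM customers p LEFT JOIN purchases c ON c.customer_id = p.id AND c.amount > 1738.18

Result:
name  | amount
------+-------
Eve   | NULL  
Frank | NULL  
Grace | NULL  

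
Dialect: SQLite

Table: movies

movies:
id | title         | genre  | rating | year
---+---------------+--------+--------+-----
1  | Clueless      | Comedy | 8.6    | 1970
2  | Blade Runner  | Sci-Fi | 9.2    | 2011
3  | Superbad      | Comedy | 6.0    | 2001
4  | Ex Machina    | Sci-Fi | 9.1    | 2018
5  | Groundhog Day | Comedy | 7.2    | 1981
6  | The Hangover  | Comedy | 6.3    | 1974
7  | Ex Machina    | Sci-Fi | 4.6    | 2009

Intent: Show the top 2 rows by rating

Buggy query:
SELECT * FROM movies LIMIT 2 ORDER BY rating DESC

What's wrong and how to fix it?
Bug: LIMIT must come after ORDER BY

Fix: Swap the clauses: ORDER BY first, then LIMIT

Corrected query:
SELECT * FROM movies ORDER BY rating DESC LIMIT 2

Result:
id | title        | genre  | rating | year
---+--------------+--------+--------+-----
2  | Blade Runner | Sci-Fi | 9.2    | 2011
4  | Ex Machina   | Sci-Fi | 9.1    | 2018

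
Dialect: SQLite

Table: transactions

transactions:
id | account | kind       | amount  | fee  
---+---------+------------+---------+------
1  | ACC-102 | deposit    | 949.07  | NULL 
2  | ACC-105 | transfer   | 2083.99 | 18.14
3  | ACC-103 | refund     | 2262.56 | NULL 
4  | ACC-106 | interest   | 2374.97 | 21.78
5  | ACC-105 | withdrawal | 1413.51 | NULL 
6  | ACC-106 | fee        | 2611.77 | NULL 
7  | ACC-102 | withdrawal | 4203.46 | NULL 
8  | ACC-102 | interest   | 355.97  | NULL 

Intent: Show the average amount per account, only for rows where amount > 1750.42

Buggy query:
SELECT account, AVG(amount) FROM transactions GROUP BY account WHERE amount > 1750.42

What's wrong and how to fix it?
Bug: Row-level WHERE must come before GROUP BY in the clause order

Fix: Move the WHERE clause before GROUP BY

Corrected query:
SELECT account, AVG(amount) FROM transactions WHERE amount > 1750.42 GROUP BY account

Result:
account | AVG(amount)
--------+------------
ACC-102 | 4203.46    
ACC-103 | 2262.56    
ACC-105 | 2083.99    
ACC-106 | 2493.37    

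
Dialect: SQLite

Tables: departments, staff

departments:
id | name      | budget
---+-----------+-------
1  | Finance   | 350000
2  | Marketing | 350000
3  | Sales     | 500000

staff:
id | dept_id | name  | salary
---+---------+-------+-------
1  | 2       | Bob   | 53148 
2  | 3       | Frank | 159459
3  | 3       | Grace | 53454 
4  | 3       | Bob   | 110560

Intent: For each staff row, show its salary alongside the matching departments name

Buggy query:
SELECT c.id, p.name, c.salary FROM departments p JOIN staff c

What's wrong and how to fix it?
Bug: JOIN with no ON clause produces a cartesian product; every staff row pairs with every departments row

Fix: Specify the join condition linking the foreign key to the parent id

Corrected query:
SELECT c.id, p.name, c.salary FROM departments p JOIN staff c ON c.dept_id = p.id

Result:
id | name      | salary
---+-----------+-------
1  | Marketing | 53148 
2  | Sales     | 159459
3  | Sales     | 53454 
4  | Sales     | 110560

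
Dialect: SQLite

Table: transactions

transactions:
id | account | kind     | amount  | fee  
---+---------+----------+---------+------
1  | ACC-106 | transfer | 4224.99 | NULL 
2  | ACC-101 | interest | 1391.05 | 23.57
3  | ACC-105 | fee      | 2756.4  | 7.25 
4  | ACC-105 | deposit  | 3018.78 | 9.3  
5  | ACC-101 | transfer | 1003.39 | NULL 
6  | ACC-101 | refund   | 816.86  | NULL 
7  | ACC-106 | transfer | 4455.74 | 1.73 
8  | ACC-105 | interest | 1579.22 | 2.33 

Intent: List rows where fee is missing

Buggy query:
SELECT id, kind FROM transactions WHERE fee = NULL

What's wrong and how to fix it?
Bug: '= NULL' is always unknown in SQL three-valued logic, so no rows match

Fix: Use IS NULL to test for NULL

Corrected query:
SELECT id, kind FROM transactions WHERE fee IS NULL

Result:
id | kind    
---+---------
1  | transfer
5  | transfer
6  | refund  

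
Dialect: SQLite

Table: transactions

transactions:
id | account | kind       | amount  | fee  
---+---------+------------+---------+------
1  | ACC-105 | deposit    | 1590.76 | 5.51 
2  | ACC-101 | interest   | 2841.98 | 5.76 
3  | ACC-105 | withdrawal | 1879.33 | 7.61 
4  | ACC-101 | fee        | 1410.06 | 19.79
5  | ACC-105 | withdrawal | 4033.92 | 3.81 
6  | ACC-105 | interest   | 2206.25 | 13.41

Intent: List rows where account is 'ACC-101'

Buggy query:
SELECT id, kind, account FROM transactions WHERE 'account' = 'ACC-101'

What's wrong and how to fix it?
Bug: Single quotes denote string literals in SQL; the column name is being compared as a constant string

Fix: Reference the column as account without single quotes

Corrected query:
SELECT id, kind, account FROM transactions WHERE account = 'ACC-101'

Result:
id | kind     | account
---+----------+--------
2  | interest | ACC-101
4  | fee      | ACC-101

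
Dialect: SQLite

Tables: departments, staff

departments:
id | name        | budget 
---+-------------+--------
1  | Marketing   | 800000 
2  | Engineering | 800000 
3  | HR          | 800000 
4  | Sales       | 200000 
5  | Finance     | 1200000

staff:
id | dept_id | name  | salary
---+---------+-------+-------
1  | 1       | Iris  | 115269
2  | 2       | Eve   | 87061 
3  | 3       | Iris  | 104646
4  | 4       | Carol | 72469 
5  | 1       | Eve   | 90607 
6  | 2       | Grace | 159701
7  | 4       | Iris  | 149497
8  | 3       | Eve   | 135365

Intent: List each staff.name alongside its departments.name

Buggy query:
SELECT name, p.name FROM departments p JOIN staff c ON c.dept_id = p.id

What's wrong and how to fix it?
Bug: 'name' exists in both joined tables, so the database can't tell which one is meant

Fix: Qualify the column with its table alias (c.name)

Corrected query:
SELECT c.name, p.name FROM departments p JOIN staff c ON c.dept_id = p.id

Result:
name  | name       
------+------------
Iris  | Marketing  
Eve   | Engineering
Iris  | HR         
Carol | Sales      
Eve   | Marketing  
Grace | Engineering
Iris  | Sales      
Eve   | HR         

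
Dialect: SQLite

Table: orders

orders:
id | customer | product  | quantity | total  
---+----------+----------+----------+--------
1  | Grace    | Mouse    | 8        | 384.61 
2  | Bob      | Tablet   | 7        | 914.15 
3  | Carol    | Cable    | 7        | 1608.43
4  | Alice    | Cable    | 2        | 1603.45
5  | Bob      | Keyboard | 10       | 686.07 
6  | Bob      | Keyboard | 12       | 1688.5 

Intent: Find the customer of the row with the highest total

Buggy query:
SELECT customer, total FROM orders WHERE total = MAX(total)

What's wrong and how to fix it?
Bug: MAX(total) is an aggregate and cannot be used directly in WHERE

Fix: Use a subquery: WHERE total = (SELECT MAX(total) FROM orders)

Corrected query:
SELECT customer, total FROM orders WHERE total = (SELECT MAX(total) FROM orders)

Result:
customer | total 
---------+-------
Bob      | 1688.5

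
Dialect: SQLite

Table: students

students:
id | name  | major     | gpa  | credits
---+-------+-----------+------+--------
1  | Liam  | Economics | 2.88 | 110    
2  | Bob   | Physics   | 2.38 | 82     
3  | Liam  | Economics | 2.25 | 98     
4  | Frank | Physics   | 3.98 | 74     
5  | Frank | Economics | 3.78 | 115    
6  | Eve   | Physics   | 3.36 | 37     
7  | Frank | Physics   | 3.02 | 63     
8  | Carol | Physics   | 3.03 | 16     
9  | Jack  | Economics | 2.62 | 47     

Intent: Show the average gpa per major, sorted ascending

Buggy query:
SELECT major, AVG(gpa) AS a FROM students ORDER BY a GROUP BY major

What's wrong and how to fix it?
Bug: ORDER BY appears before GROUP BY; SQL clause order requires GROUP BY first

Fix: Move ORDER BY to the end, after GROUP BY

Corrected query:
SELECT major, AVG(gpa) AS a FROM students GROUP BY major ORDER BY a

Result:
major     | a     
----------+-------
Economics | 2.8825
Physics   | 3.154 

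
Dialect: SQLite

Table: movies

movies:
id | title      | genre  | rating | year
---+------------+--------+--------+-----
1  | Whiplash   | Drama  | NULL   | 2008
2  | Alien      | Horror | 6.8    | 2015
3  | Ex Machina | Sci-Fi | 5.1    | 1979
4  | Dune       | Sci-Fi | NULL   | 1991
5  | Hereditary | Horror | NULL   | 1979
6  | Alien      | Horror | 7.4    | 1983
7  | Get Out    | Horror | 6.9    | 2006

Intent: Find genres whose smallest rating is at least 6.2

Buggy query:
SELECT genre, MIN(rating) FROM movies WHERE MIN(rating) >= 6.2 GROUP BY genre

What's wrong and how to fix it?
Bug: Aggregates like MIN are computed per group after WHERE runs

Fix: Use HAVING for the per-group MIN condition

Corrected query:
SELECT genre, MIN(rating) FROM movies GROUP BY genre HAVING MIN(rating) >= 6.2

Result:
genre  | MIN(rating)
-------+------------
Horror | 6.8        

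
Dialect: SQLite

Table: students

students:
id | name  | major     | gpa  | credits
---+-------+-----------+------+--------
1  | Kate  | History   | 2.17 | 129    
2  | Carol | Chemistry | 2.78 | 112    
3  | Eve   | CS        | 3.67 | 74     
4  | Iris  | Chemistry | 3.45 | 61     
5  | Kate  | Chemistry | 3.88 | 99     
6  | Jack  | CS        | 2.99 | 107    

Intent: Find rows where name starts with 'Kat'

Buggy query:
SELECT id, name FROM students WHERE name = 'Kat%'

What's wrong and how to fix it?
Bug: '=' compares the literal string including the % character; pattern matching needs LIKE

Fix: Use LIKE for wildcard pattern matching

Corrected query:
SELECT id, name FROM students WHERE name LIKE 'Kat%'

Result:
id | name
---+-----
1  | Kate
5  | Kate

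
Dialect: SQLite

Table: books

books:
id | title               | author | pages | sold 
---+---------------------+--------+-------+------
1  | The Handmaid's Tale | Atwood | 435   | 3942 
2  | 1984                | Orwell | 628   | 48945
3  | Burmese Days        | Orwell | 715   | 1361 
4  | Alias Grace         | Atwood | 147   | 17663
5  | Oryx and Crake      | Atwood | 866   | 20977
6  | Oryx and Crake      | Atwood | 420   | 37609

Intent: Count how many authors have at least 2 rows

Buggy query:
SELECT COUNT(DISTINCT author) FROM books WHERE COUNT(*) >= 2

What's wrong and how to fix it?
Bug: COUNT(*) cannot appear in WHERE; the per-group count doesn't exist yet

Fix: Use a subquery that GROUPs and filters with HAVING, then count its rows

Corrected query:
SELECT COUNT(*) FROM (SELECT author FROM books GROUP BY author HAVING COUNT(*) >= 2)

Result:
COUNT(*)
--------
2       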